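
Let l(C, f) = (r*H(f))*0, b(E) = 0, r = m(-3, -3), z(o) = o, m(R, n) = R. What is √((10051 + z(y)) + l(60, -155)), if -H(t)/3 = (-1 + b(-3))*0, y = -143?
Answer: 2*√2477 ≈ 99.539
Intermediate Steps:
r = -3
H(t) = 0 (H(t) = -3*(-1 + 0)*0 = -(-3)*0 = -3*0 = 0)
l(C, f) = 0 (l(C, f) = -3*0*0 = 0*0 = 0)
√((10051 + z(y)) + l(60, -155)) = √((10051 - 143) + 0) = √(9908 + 0) = √9908 = 2*√2477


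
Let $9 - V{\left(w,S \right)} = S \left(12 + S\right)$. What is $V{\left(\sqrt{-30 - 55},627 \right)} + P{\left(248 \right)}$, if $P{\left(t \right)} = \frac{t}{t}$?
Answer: $-400643$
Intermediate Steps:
$P{\left(t \right)} = 1$
$V{\left(w,S \right)} = 9 - S \left(12 + S\right)$
$V{\left(\sqrt{-30 - 55},627 \right)} + P{\left(248 \right)} = \left(9 - 627^{2} - 7524\right) + 1 = \left(9 - 393129 - 7524\right) + 1 = -400644 + 1 = -400643$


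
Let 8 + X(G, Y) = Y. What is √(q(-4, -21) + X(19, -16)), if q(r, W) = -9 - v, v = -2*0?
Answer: I*√33 ≈ 5.7446*I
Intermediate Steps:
v = 0
q(r, W) = -9 (q(r, W) = -9 - 1*0 = -9 + 0 = -9)
X(G, Y) = -8 + Y
√(q(-4, -21) + X(19, -16)) = √(-9 + (-8 - 16)) = √(-9 - 24) = √(-33) = I*√33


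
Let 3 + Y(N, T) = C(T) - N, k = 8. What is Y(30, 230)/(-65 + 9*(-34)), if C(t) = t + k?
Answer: -205/371 ≈ -0.55256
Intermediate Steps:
C(t) = 8 + t (C(t) = t + 8 = 8 + t)
Y(N, T) = 5 + T - N (Y(N, T) = -3 + ((8 + T) - N) = -3 + (8 + T - N) = 5 + T - N)
Y(30, 230)/(-65 + 9*(-34)) = (5 + 230 - 1*30)/(-65 + 9*(-34)) = (5 + 230 - 30)/(-65 - 306) = 205/(-371) = 205*(-1/371) = -205/371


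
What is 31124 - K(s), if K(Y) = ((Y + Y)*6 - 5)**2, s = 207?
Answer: -6114317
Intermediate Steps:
K(Y) = (-5 + 12*Y)**2 (K(Y) = ((2*Y)*6 - 5)**2 = (12*Y - 5)**2 = (-5 + 12*Y)**2)
31124 - K(s) = 31124 - (-5 + 12*207)**2 = 31124 - (-5 + 2484)**2 = 31124 - 1*2479**2 = 31124 - 1*6145441 = 31124 - 6145441 = -6114317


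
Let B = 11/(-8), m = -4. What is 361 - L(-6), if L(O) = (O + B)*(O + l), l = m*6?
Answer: 559/4 ≈ 139.75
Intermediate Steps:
B = -11/8 (B = 11*(-⅛) = -11/8 ≈ -1.3750)
l = -24 (l = -4*6 = -24)
L(O) = (-24 + O)*(-11/8 + O) (L(O) = (O - 11/8)*(O - 24) = (-11/8 + O)*(-24 + O) = (-24 + O)*(-11/8 + O))
361 - L(-6) = 361 - (33 + (-6)² - 203/8*(-6)) = 361 - (33 + 36 + 609/4) = 361 - 1*885/4 = 361 - 885/4 = 559/4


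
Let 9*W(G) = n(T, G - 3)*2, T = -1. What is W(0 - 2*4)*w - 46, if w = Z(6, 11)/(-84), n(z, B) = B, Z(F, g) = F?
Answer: -2887/63 ≈ -45.825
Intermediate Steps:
w = -1/14 (w = 6/(-84) = 6*(-1/84) = -1/14 ≈ -0.071429)
W(G) = -⅔ + 2*G/9 (W(G) = ((G - 3)*2)/9 = ((-3 + G)*2)/9 = (-6 + 2*G)/9 = -⅔ + 2*G/9)
W(0 - 2*4)*w - 46 = (-⅔ + 2*(0 - 2*4)/9)*(-1/14) - 46 = (-⅔ + 2*(0 - 8)/9)*(-1/14) - 46 = (-⅔ + (2/9)*(-8))*(-1/14) - 46 = (-⅔ - 16/9)*(-1/14) - 46 = -22/9*(-1/14) - 46 = 11/63 - 46 = -2887/63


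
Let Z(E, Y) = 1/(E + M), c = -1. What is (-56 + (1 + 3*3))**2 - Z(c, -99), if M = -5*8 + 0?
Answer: 86757/41 ≈ 2116.0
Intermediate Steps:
M = -40 (M = -40 + 0 = -40)
Z(E, Y) = 1/(-40 + E) (Z(E, Y) = 1/(E - 40) = 1/(-40 + E))
(-56 + (1 + 3*3))**2 - Z(c, -99) = (-56 + (1 + 3*3))**2 - 1/(-40 - 1) = (-56 + (1 + 9))**2 - 1/(-41) = (-56 + 10)**2 - 1*(-1/41) = (-46)**2 + 1/41 = 2116 + 1/41 = 86757/41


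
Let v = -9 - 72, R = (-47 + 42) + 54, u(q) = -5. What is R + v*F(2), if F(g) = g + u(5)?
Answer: 292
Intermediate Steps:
F(g) = -5 + g (F(g) = g - 5 = -5 + g)
R = 49 (R = -5 + 54 = 49)
v = -81
R + v*F(2) = 49 - 81*(-5 + 2) = 49 - 81*(-3) = 49 + 243 = 292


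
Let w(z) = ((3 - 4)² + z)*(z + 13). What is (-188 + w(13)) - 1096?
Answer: -920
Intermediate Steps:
w(z) = (1 + z)*(13 + z) (w(z) = ((-1)² + z)*(13 + z) = (1 + z)*(13 + z))
(-188 + w(13)) - 1096 = (-188 + (13 + 13² + 14*13)) - 1096 = (-188 + (13 + 169 + 182)) - 1096 = (-188 + 364) - 1096 = 176 - 1096 = -920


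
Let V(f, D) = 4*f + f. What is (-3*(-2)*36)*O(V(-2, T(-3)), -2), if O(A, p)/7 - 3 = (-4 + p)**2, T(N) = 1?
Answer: 58968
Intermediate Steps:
V(f, D) = 5*f
O(A, p) = 21 + 7*(-4 + p)**2
(-3*(-2)*36)*O(V(-2, T(-3)), -2) = (-3*(-2)*36)*(21 + 7*(-4 - 2)**2) = (6*36)*(21 + 7*(-6)**2) = 216*(21 + 7*36) = 216*(21 + 252) = 216*273 = 58968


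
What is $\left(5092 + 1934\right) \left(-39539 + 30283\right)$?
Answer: $-65032656$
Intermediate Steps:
$\left(5092 + 1934\right) \left(-39539 + 30283\right) = 7026 \left(-9256\right) = -65032656$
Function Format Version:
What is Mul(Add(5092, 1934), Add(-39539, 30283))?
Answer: -65032656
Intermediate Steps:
Mul(Add(5092, 1934), Add(-39539, 30283)) = Mul(7026, -9256) = -65032656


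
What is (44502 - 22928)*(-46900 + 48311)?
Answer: 30440914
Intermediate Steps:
(44502 - 22928)*(-46900 + 48311) = 21574*1411 = 30440914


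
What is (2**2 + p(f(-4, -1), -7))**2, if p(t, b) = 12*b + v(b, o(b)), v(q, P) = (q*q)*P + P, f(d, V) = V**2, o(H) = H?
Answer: 184900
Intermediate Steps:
v(q, P) = P + P*q**2 (v(q, P) = q**2*P + P = P*q**2 + P = P + P*q**2)
p(t, b) = 12*b + b*(1 + b**2)
(2**2 + p(f(-4, -1), -7))**2 = (2**2 - 7*(13 + (-7)**2))**2 = (4 - 7*(13 + 49))**2 = (4 - 7*62)**2 = (4 - 434)**2 = (-430)**2 = 184900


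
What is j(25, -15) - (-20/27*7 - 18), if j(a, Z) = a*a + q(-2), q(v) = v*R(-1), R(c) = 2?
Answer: 17393/27 ≈ 644.19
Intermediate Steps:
q(v) = 2*v (q(v) = v*2 = 2*v)
j(a, Z) = -4 + a**2 (j(a, Z) = a*a + 2*(-2) = a**2 - 4 = -4 + a**2)
j(25, -15) - (-20/27*7 - 18) = (-4 + 25**2) - (-20/27*7 - 18) = (-4 + 625) - (-20*1/27*7 - 18) = 621 - (-20/27*7 - 18) = 621 - (-140/27 - 18) = 621 - 1*(-626/27) = 621 + 626/27 = 17393/27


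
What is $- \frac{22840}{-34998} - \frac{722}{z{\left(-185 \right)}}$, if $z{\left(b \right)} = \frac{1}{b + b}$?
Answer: $\frac{4674694280}{17499} \approx 2.6714 \cdot 10^{5}$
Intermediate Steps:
$z{\left(b \right)} = \frac{1}{2 b}$
$- \frac{22840}{-34998} - \frac{722}{z{\left(-185 \right)}} = - \frac{22840}{-34998} - \frac{722}{\frac{1}{2} \frac{1}{-185}} = \left(-22840\right) \left(- \frac{1}{34998}\right) - \frac{722}{\frac{1}{2} \left(- \frac{1}{185}\right)} = \frac{11420}{17499} - \frac{722}{- \frac{1}{370}} = \frac{11420}{17499} - -267140 = \frac{11420}{17499} + 267140 = \frac{4674694280}{17499}$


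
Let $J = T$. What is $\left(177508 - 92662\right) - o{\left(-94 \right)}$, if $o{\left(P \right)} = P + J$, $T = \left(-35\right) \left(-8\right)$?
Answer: $84660$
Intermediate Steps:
$T = 280$
$J = 280$
$o{\left(P \right)} = 280 + P$ ($o{\left(P \right)} = P + 280 = 280 + P$)
$\left(177508 - 92662\right) - o{\left(-94 \right)} = \left(177508 - 92662\right) - \left(280 - 94\right) = 84846 - 186 = 84660$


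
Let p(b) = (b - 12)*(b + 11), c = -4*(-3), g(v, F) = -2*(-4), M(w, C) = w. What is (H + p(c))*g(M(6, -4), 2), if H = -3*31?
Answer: -744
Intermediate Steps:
g(v, F) = 8
c = 12 (c = -1*(-12) = 12)
H = -93
p(b) = (-12 + b)*(11 + b)
(H + p(c))*g(M(6, -4), 2) = (-93 + (-132 + 12**2 - 1*12))*8 = (-93 + (-132 + 144 - 12))*8 = (-93 + 0)*8 = -93*8 = -744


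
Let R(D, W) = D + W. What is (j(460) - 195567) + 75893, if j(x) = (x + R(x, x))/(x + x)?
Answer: -239345/2 ≈ -1.1967e+5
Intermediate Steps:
j(x) = 3/2 (j(x) = (x + (x + x))/(x + x) = (x + 2*x)/((2*x)) = (3*x)*(1/(2*x)) = 3/2)
(j(460) - 195567) + 75893 = (3/2 - 195567) + 75893 = -391131/2 + 75893 = -239345/2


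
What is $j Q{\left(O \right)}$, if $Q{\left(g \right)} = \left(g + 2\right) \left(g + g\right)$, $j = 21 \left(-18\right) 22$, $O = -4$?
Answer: $-133056$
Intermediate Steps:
$j = -8316$ ($j = \left(-378\right) 22 = -8316$)
$Q{\left(g \right)} = 2 g \left(2 + g\right)$ ($Q{\left(g \right)} = \left(2 + g\right) 2 g = 2 g \left(2 + g\right)$)
$j Q{\left(O \right)} = - 8316 \cdot 2 \left(-4\right) \left(2 - 4\right) = - 8316 \cdot 2 \left(-4\right) \left(-2\right) = \left(-8316\right) 16 = -133056$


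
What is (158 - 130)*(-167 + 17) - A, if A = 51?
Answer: -4251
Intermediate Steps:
(158 - 130)*(-167 + 17) - A = (158 - 130)*(-167 + 17) - 1*51 = 28*(-150) - 51 = -4200 - 51 = -4251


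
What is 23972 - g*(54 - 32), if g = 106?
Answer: 21640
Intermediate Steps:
23972 - g*(54 - 32) = 23972 - 106*(54 - 32) = 23972 - 106*22 = 23972 - 1*2332 = 23972 - 2332 = 21640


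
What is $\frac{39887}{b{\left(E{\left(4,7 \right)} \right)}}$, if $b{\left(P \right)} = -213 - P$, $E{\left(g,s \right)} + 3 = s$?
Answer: $- \frac{39887}{217} \approx -183.81$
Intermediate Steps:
$E{\left(g,s \right)} = -3 + s$
$\frac{39887}{b{\left(E{\left(4,7 \right)} \right)}} = \frac{39887}{-213 - \left(-3 + 7\right)} = \frac{39887}{-213 - 4} = \frac{39887}{-217} = 39887 \left(- \frac{1}{217}\right) = - \frac{39887}{217}$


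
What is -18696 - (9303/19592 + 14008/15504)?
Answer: -20880185083/1116744 ≈ -18697.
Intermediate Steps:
-18696 - (9303/19592 + 14008/15504) = -18696 - (9303*(1/19592) + 14008*(1/15504)) = -18696 - (9303/19592 + 103/114) = -18696 - 1*1539259/1116744 = -18696 - 1539259/1116744 = -20880185083/1116744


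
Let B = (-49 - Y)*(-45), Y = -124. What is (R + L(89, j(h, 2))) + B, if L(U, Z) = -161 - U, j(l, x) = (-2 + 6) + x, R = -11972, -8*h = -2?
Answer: -15597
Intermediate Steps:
h = 1/4 (h = -1/8*(-2) = 1/4 ≈ 0.25000)
j(l, x) = 4 + x
B = -3375 (B = (-49 - 1*(-124))*(-45) = (-49 + 124)*(-45) = 75*(-45) = -3375)
(R + L(89, j(h, 2))) + B = (-11972 + (-161 - 1*89)) - 3375 = (-11972 + (-161 - 89)) - 3375 = (-11972 - 250) - 3375 = -12222 - 3375 = -15597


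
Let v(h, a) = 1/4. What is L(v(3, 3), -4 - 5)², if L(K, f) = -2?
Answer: 4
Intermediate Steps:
v(h, a) = ¼
L(v(3, 3), -4 - 5)² = (-2)² = 4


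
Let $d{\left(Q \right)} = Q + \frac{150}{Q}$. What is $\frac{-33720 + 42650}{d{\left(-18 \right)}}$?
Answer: $- \frac{26790}{79} \approx -339.11$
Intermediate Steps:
$\frac{-33720 + 42650}{d{\left(-18 \right)}} = \frac{-33720 + 42650}{-18 + \frac{150}{-18}} = \frac{8930}{-18 + 150 \left(- \frac{1}{18}\right)} = \frac{8930}{-18 - \frac{25}{3}} = \frac{8930}{- \frac{79}{3}} = 8930 \left(- \frac{3}{79}\right) = - \frac{26790}{79}$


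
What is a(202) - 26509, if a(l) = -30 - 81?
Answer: -26620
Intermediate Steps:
a(l) = -111
a(202) - 26509 = -111 - 26509 = -26620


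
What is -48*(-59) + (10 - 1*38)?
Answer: 2804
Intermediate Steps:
-48*(-59) + (10 - 1*38) = 2832 + (10 - 38) = 2832 - 28 = 2804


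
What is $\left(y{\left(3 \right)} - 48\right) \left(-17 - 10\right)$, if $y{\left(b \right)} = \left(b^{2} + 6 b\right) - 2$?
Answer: $621$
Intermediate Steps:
$y{\left(b \right)} = -2 + b^{2} + 6 b$
$\left(y{\left(3 \right)} - 48\right) \left(-17 - 10\right) = \left(\left(-2 + 3^{2} + 6 \cdot 3\right) - 48\right) \left(-17 - 10\right) = \left(\left(-2 + 9 + 18\right) - 48\right) \left(-27\right) = \left(25 - 48\right) \left(-27\right) = \left(-23\right) \left(-27\right) = 621$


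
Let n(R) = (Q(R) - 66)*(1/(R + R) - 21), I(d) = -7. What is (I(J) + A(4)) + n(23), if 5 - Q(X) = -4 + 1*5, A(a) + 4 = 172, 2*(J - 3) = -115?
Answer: 33618/23 ≈ 1461.7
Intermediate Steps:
J = -109/2 (J = 3 + (½)*(-115) = 3 - 115/2 = -109/2 ≈ -54.500)
A(a) = 168 (A(a) = -4 + 172 = 168)
Q(X) = 4 (Q(X) = 5 - (-4 + 1*5) = 5 - (-4 + 5) = 5 - 1*1 = 5 - 1 = 4)
n(R) = 1302 - 31/R (n(R) = (4 - 66)*(1/(R + R) - 21) = -62*(1/(2*R) - 21) = -62*(-21 + 1/(2*R)) = 1302 - 31/R)
(I(J) + A(4)) + n(23) = (-7 + 168) + (1302 - 31/23) = 161 + (1302 - 31*1/23) = 161 + (1302 - 31/23) = 161 + 29915/23 = 33618/23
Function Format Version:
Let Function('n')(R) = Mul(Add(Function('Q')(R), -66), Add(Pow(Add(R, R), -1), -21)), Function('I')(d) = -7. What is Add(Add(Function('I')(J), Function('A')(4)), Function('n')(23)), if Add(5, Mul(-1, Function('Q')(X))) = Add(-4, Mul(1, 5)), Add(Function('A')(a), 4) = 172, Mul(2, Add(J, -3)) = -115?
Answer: Rational(33618, 23) ≈ 1461.7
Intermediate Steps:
J = Rational(-109, 2) (J = Add(3, Mul(Rational(1, 2), -115)) = Add(3, Rational(-115, 2)) = Rational(-109, 2) ≈ -54.500)
Function('A')(a) = 168 (Function('A')(a) = Add(-4, 172) = 168)
Function('Q')(X) = 4 (Function('Q')(X) = Add(5, Mul(-1, Add(-4, Mul(1, 5)))) = Add(5, Mul(-1, Add(-4, 5))) = Add(5, Mul(-1, 1)) = Add(5, -1) = 4)
Function('n')(R) = Add(1302, Mul(-31, Pow(R, -1))) (Function('n')(R) = Mul(Add(4, -66), Add(Pow(Add(R, R), -1), -21)) = Mul(-62, Add(Pow(Mul(2, R), -1), -21)) = Mul(-62, Add(Mul(Rational(1, 2), Pow(R, -1)), -21)) = Mul(-62, Add(-21, Mul(Rational(1, 2), Pow(R, -1)))) = Add(1302, Mul(-31, Pow(R, -1))))
Add(Add(Function('I')(J), Function('A')(4)), Function('n')(23)) = Add(Add(-7, 168), Add(1302, Mul(-31, Pow(23, -1)))) = Add(161, Add(1302, Mul(-31, Rational(1, 23)))) = Add(161, Add(1302, Rational(-31, 23))) = Add(161, Rational(29915, 23)) = Rational(33618, 23)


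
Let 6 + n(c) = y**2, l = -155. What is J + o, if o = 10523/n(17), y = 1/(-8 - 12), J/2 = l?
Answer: -4952890/2399 ≈ -2064.6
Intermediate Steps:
J = -310 (J = 2*(-155) = -310)
y = -1/20 (y = 1/(-20) = -1/20 ≈ -0.050000)
n(c) = -2399/400 (n(c) = -6 + (-1/20)**2 = -6 + 1/400 = -2399/400)
o = -4209200/2399 (o = 10523/(-2399/400) = 10523*(-400/2399) = -4209200/2399 ≈ -1754.6)
J + o = -310 - 4209200/2399 = -4952890/2399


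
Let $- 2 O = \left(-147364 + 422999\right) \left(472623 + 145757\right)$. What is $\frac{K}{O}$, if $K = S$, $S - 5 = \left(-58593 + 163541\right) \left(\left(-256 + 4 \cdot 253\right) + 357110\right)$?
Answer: $- \frac{37557320973}{85223585650} \approx -0.44069$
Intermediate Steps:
$S = 37557320973$ ($S = 5 + \left(-58593 + 163541\right) \left(\left(-256 + 4 \cdot 253\right) + 357110\right) = 5 + 104948 \left(\left(-256 + 1012\right) + 357110\right) = 5 + 104948 \left(756 + 357110\right) = 5 + 104948 \cdot 357866 = 5 + 37557320968 = 37557320973$)
$K = 37557320973$
$O = -85223585650$ ($O = - \frac{\left(-147364 + 422999\right) \left(472623 + 145757\right)}{2} = - \frac{275635 \cdot 618380}{2} = \left(- \frac{1}{2}\right) 170447171300 = -85223585650$)
$\frac{K}{O} = \frac{37557320973}{-85223585650} = 37557320973 \left(- \frac{1}{85223585650}\right) = - \frac{37557320973}{85223585650}$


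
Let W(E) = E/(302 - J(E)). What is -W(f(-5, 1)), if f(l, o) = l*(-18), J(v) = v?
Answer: -45/106 ≈ -0.42453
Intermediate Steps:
f(l, o) = -18*l
W(E) = E/(302 - E)
-W(f(-5, 1)) = -(-1)*(-18*(-5))/(-302 - 18*(-5)) = -(-1)*90/(-302 + 90) = -(-1)*90/(-212) = -(-1)*90*(-1)/212 = -1*45/106 = -45/106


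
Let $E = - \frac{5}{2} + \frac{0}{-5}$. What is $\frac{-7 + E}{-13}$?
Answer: $\frac{19}{26} \approx 0.73077$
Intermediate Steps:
$E = - \frac{5}{2}$ ($E = \left(-5\right) \frac{1}{2} + 0 \left(- \frac{1}{5}\right) = - \frac{5}{2} + 0 = - \frac{5}{2} \approx -2.5$)
$\frac{-7 + E}{-13} = \frac{-7 - \frac{5}{2}}{-13} = \left(- \frac{1}{13}\right) \left(- \frac{19}{2}\right) = \frac{19}{26}$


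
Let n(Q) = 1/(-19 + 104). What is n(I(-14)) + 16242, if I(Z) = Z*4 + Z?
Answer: 1380571/85 ≈ 16242.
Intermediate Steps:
I(Z) = 5*Z (I(Z) = 4*Z + Z = 5*Z)
n(Q) = 1/85
n(I(-14)) + 16242 = 1/85 + 16242 = 1380571/85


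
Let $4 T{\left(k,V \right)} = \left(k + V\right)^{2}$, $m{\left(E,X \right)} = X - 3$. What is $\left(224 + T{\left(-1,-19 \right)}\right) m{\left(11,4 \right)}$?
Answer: $324$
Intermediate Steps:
$m{\left(E,X \right)} = -3 + X$
$T{\left(k,V \right)} = \frac{\left(V + k\right)^{2}}{4}$ ($T{\left(k,V \right)} = \frac{\left(k + V\right)^{2}}{4} = \frac{\left(V + k\right)^{2}}{4}$)
$\left(224 + T{\left(-1,-19 \right)}\right) m{\left(11,4 \right)} = \left(224 + \frac{\left(-19 - 1\right)^{2}}{4}\right) \left(-3 + 4\right) = \left(224 + \frac{\left(-20\right)^{2}}{4}\right) 1 = \left(224 + \frac{1}{4} \cdot 400\right) 1 = \left(224 + 100\right) 1 = 324 \cdot 1 = 324$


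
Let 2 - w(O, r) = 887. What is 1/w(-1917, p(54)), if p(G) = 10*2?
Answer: -1/885 ≈ -0.0011299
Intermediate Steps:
p(G) = 20
w(O, r) = -885 (w(O, r) = 2 - 1*887 = 2 - 887 = -885)
1/w(-1917, p(54)) = 1/(-885) = -1/885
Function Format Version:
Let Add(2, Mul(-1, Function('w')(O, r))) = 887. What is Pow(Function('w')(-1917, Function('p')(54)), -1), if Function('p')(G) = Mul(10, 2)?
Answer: Rational(-1, 885) ≈ -0.0011299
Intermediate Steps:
Function('p')(G) = 20
Function('w')(O, r) = -885 (Function('w')(O, r) = Add(2, Mul(-1, 887)) = Add(2, -887) = -885)
Pow(Function('w')(-1917, Function('p')(54)), -1) = Pow(-885, -1) = Rational(-1, 885)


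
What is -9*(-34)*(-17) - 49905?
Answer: -55107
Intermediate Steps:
-9*(-34)*(-17) - 49905 = 306*(-17) - 49905 = -5202 - 49905 = -55107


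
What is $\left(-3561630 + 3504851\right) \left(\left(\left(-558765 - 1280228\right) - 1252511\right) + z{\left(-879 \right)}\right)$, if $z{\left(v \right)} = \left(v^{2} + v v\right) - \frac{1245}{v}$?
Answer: $\frac{25723307545549}{293} \approx 8.7793 \cdot 10^{10}$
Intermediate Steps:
$z{\left(v \right)} = - \frac{1245}{v} + 2 v^{2}$ ($z{\left(v \right)} = \left(v^{2} + v^{2}\right) - \frac{1245}{v} = 2 v^{2} - \frac{1245}{v} = - \frac{1245}{v} + 2 v^{2}$)
$\left(-3561630 + 3504851\right) \left(\left(\left(-558765 - 1280228\right) - 1252511\right) + z{\left(-879 \right)}\right) = \left(-3561630 + 3504851\right) \left(\left(\left(-558765 - 1280228\right) - 1252511\right) + \frac{-1245 + 2 \left(-879\right)^{3}}{-879}\right) = - 56779 \left(\left(-1838993 - 1252511\right) - \frac{-1245 + 2 \left(-679151439\right)}{879}\right) = - 56779 \left(-3091504 - \frac{-1245 - 1358302878}{879}\right) = - 56779 \left(-3091504 - - \frac{452768041}{293}\right) = - 56779 \left(-3091504 + \frac{452768041}{293}\right) = \left(-56779\right) \left(- \frac{453042631}{293}\right) = \frac{25723307545549}{293}$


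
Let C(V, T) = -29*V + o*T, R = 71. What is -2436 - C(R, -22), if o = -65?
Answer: -1807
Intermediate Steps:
C(V, T) = -65*T - 29*V (C(V, T) = -29*V - 65*T = -65*T - 29*V)
-2436 - C(R, -22) = -2436 - (-65*(-22) - 29*71) = -2436 - (1430 - 2059) = -2436 - 1*(-629) = -2436 + 629 = -1807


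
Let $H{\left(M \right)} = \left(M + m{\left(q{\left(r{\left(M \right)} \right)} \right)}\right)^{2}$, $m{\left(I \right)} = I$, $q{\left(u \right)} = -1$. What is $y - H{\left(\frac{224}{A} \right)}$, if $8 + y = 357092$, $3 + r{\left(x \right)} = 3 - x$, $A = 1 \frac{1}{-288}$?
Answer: $-4161570085$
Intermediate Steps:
$A = - \frac{1}{288}$ ($A = 1 \left(- \frac{1}{288}\right) = - \frac{1}{288} \approx -0.0034722$)
$r{\left(x \right)} = - x$ ($r{\left(x \right)} = -3 - \left(-3 + x\right) = - x$)
$H{\left(M \right)} = \left(-1 + M\right)^{2}$ ($H{\left(M \right)} = \left(M - 1\right)^{2} = \left(-1 + M\right)^{2}$)
$y = 357084$ ($y = -8 + 357092 = 357084$)
$y - H{\left(\frac{224}{A} \right)} = 357084 - \left(-1 + \frac{224}{- \frac{1}{288}}\right)^{2} = 357084 - \left(-1 + 224 \left(-288\right)\right)^{2} = 357084 - \left(-1 - 64512\right)^{2} = 357084 - \left(-64513\right)^{2} = 357084 - 4161927169 = -4161570085$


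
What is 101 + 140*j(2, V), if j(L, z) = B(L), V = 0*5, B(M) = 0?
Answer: 101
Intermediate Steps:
V = 0
j(L, z) = 0
101 + 140*j(2, V) = 101 + 140*0 = 101 + 0 = 101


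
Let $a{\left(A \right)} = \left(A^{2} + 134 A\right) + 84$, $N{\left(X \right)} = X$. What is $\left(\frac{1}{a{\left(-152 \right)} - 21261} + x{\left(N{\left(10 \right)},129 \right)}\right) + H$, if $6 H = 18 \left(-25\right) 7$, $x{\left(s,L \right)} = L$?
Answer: $- \frac{7302637}{18441} \approx -396.0$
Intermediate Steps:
$a{\left(A \right)} = 84 + A^{2} + 134 A$
$H = -525$ ($H = \frac{18 \left(-25\right) 7}{6} = \frac{\left(-450\right) 7}{6} = \frac{1}{6} \left(-3150\right) = -525$)
$\left(\frac{1}{a{\left(-152 \right)} - 21261} + x{\left(N{\left(10 \right)},129 \right)}\right) + H = \left(\frac{1}{\left(84 + \left(-152\right)^{2} + 134 \left(-152\right)\right) - 21261} + 129\right) - 525 = \left(\frac{1}{\left(84 + 23104 - 20368\right) - 21261} + 129\right) - 525 = \left(\frac{1}{2820 - 21261} + 129\right) - 525 = \left(\frac{1}{-18441} + 129\right) - 525 = \left(- \frac{1}{18441} + 129\right) - 525 = \frac{2378888}{18441} - 525 = - \frac{7302637}{18441}$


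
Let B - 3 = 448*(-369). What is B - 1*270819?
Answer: -436128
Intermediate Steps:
B = -165309 (B = 3 + 448*(-369) = 3 - 165312 = -165309)
B - 1*270819 = -165309 - 1*270819 = -165309 - 270819 = -436128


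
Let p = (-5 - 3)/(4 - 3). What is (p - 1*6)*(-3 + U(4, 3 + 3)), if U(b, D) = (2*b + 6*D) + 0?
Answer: -574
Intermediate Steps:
U(b, D) = 2*b + 6*D
p = -8 (p = -8/1 = -8*1 = -8)
(p - 1*6)*(-3 + U(4, 3 + 3)) = (-8 - 1*6)*(-3 + (2*4 + 6*(3 + 3))) = (-8 - 6)*(-3 + (8 + 6*6)) = -14*(-3 + (8 + 36)) = -14*(-3 + 44) = -14*41 = -574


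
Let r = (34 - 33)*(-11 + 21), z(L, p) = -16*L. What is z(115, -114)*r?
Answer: -18400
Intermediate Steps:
r = 10 (r = 1*10 = 10)
z(115, -114)*r = -16*115*10 = -1840*10 = -18400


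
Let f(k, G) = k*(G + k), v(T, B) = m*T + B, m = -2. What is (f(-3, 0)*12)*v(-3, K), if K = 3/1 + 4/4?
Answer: 1080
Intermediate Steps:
K = 4 (K = 3*1 + 4*(¼) = 3 + 1 = 4)
v(T, B) = B - 2*T (v(T, B) = -2*T + B = B - 2*T)
(f(-3, 0)*12)*v(-3, K) = (-3*(0 - 3)*12)*(4 - 2*(-3)) = (-3*(-3)*12)*(4 + 6) = (9*12)*10 = 108*10 = 1080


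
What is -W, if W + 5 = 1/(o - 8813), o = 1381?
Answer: 37161/7432 ≈ 5.0001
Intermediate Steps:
W = -37161/7432 (W = -5 + 1/(1381 - 8813) = -5 + 1/(-7432) = -5 - 1/7432 = -37161/7432 ≈ -5.0001)
-W = -1*(-37161/7432) = 37161/7432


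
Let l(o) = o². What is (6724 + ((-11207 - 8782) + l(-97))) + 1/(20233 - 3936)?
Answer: -62841231/16297 ≈ -3856.0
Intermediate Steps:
(6724 + ((-11207 - 8782) + l(-97))) + 1/(20233 - 3936) = (6724 + ((-11207 - 8782) + (-97)²)) + 1/(20233 - 3936) = (6724 + (-19989 + 9409)) + 1/16297 = (6724 - 10580) + 1/16297 = -3856 + 1/16297 = -62841231/16297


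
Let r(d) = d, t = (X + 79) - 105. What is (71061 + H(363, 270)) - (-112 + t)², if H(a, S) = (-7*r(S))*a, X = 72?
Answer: -619365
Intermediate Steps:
t = 46 (t = (72 + 79) - 105 = 151 - 105 = 46)
H(a, S) = -7*S*a (H(a, S) = (-7*S)*a = -7*S*a)
(71061 + H(363, 270)) - (-112 + t)² = (71061 - 7*270*363) - (-112 + 46)² = (71061 - 686070) - 1*(-66)² = -615009 - 1*4356 = -615009 - 4356 = -619365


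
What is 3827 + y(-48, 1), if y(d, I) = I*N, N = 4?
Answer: 3831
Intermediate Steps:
y(d, I) = 4*I (y(d, I) = I*4 = 4*I)
3827 + y(-48, 1) = 3827 + 4*1 = 3827 + 4 = 3831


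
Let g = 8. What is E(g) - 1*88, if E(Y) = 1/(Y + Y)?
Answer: -1407/16 ≈ -87.938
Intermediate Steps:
E(Y) = 1/(2*Y)
E(g) - 1*88 = (1/2)/8 - 1*88 = (1/2)*(1/8) - 88 = 1/16 - 88 = -1407/16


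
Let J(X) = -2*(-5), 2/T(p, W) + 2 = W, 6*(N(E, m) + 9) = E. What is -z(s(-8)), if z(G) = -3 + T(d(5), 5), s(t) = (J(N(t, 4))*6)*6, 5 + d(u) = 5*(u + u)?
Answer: 7/3 ≈ 2.3333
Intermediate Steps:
N(E, m) = -9 + E/6
d(u) = -5 + 10*u (d(u) = -5 + 5*(u + u) = -5 + 5*(2*u) = -5 + 10*u)
T(p, W) = 2/(-2 + W)
J(X) = 10
s(t) = 360 (s(t) = (10*6)*6 = 60*6 = 360)
z(G) = -7/3 (z(G) = -3 + 2/(-2 + 5) = -3 + 2/3 = -3 + 2*(⅓) = -3 + ⅔ = -7/3)
-z(s(-8)) = -1*(-7/3) = 7/3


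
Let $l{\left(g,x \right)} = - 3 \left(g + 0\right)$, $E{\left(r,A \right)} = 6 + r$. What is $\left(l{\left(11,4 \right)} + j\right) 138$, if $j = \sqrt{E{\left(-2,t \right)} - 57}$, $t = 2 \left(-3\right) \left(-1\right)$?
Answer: $-4554 + 138 i \sqrt{53} \approx -4554.0 + 1004.7 i$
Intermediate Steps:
$t = 6$ ($t = \left(-6\right) \left(-1\right) = 6$)
$l{\left(g,x \right)} = - 3 g$
$j = i \sqrt{53}$ ($j = \sqrt{\left(6 - 2\right) - 57} = \sqrt{4 - 57} = \sqrt{-53} = i \sqrt{53} \approx 7.2801 i$)
$\left(l{\left(11,4 \right)} + j\right) 138 = \left(\left(-3\right) 11 + i \sqrt{53}\right) 138 = \left(-33 + i \sqrt{53}\right) 138 = -4554 + 138 i \sqrt{53}$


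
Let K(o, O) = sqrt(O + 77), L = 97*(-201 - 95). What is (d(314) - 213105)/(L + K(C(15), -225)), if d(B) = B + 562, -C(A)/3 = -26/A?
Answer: 41172426/5570129 + 212229*I*sqrt(37)/412189546 ≈ 7.3916 + 0.0031319*I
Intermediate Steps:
L = -28712 (L = 97*(-296) = -28712)
C(A) = 78/A (C(A) = -(-78)/A = 78/A)
K(o, O) = sqrt(77 + O)
d(B) = 562 + B
(d(314) - 213105)/(L + K(C(15), -225)) = ((562 + 314) - 213105)/(-28712 + sqrt(77 - 225)) = (876 - 213105)/(-28712 + sqrt(-148)) = -212229/(-28712 + 2*I*sqrt(37))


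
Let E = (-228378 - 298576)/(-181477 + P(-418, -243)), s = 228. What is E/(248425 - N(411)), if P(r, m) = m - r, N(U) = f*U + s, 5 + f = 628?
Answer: -263477/712154256 ≈ -0.00036997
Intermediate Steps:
f = 623 (f = -5 + 628 = 623)
N(U) = 228 + 623*U (N(U) = 623*U + 228 = 228 + 623*U)
E = 263477/90651 (E = (-228378 - 298576)/(-181477 + (-243 - 1*(-418))) = -526954/(-181477 + (-243 + 418)) = -526954/(-181477 + 175) = -526954/(-181302) = -526954*(-1/181302) = 263477/90651 ≈ 2.9065)
E/(248425 - N(411)) = 263477/(90651*(248425 - (228 + 623*411))) = 263477/(90651*(248425 - (228 + 256053))) = 263477/(90651*(248425 - 1*256281)) = 263477/(90651*(248425 - 256281)) = (263477/90651)/(-7856) = (263477/90651)*(-1/7856) = -263477/712154256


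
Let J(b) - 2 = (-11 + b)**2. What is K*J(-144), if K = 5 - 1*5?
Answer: 0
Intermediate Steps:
J(b) = 2 + (-11 + b)**2
K = 0 (K = 5 - 5 = 0)
K*J(-144) = 0*(2 + (-11 - 144)**2) = 0*(2 + (-155)**2) = 0*(2 + 24025) = 0*24027 = 0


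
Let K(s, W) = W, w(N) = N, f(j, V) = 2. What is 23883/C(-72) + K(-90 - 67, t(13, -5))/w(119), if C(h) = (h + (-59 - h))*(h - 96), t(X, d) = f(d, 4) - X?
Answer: 130145/56168 ≈ 2.3171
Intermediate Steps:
t(X, d) = 2 - X
C(h) = 5664 - 59*h (C(h) = -59*(-96 + h) = 5664 - 59*h)
23883/C(-72) + K(-90 - 67, t(13, -5))/w(119) = 23883/(5664 - 59*(-72)) + (2 - 1*13)/119 = 23883/(5664 + 4248) + (2 - 13)*(1/119) = 23883/9912 - 11*1/119 = 23883*(1/9912) - 11/119 = 7961/3304 - 11/119 = 130145/56168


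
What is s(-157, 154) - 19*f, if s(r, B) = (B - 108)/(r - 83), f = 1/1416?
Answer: -121/590 ≈ -0.20508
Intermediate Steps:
f = 1/1416 ≈ 0.00070621
s(r, B) = (-108 + B)/(-83 + r)
s(-157, 154) - 19*f = (-108 + 154)/(-83 - 157) - 19/1416 = 46/(-240) - 1*19/1416 = -1/240*46 - 19/1416 = -23/120 - 19/1416 = -121/590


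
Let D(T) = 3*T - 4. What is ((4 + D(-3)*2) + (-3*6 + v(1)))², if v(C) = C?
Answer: 1521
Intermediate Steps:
D(T) = -4 + 3*T
((4 + D(-3)*2) + (-3*6 + v(1)))² = ((4 + (-4 + 3*(-3))*2) + (-3*6 + 1))² = ((4 + (-4 - 9)*2) + (-18 + 1))² = ((4 - 13*2) - 17)² = ((4 - 26) - 17)² = (-22 - 17)² = (-39)² = 1521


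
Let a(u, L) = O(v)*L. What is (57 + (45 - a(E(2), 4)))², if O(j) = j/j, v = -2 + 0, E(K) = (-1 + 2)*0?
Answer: 9604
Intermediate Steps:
E(K) = 0 (E(K) = 1*0 = 0)
v = -2
O(j) = 1
a(u, L) = L (a(u, L) = 1*L = L)
(57 + (45 - a(E(2), 4)))² = (57 + (45 - 1*4))² = (57 + (45 - 4))² = (57 + 41)² = 98² = 9604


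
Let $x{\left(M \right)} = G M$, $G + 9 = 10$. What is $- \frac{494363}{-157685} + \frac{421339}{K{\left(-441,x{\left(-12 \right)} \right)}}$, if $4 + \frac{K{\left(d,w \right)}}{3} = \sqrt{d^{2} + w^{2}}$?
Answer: $\frac{554377828061}{92060760495} + \frac{2106695 \sqrt{865}}{194609} \approx 324.4$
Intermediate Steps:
$G = 1$ ($G = -9 + 10 = 1$)
$x{\left(M \right)} = M$ ($x{\left(M \right)} = 1 M = M$)
$K{\left(d,w \right)} = -12 + 3 \sqrt{d^{2} + w^{2}}$
$- \frac{494363}{-157685} + \frac{421339}{K{\left(-441,x{\left(-12 \right)} \right)}} = - \frac{494363}{-157685} + \frac{421339}{-12 + 3 \sqrt{\left(-441\right)^{2} + \left(-12\right)^{2}}} = \left(-494363\right) \left(- \frac{1}{157685}\right) + \frac{421339}{-12 + 3 \sqrt{194481 + 144}} = \frac{494363}{157685} + \frac{421339}{-12 + 3 \sqrt{194625}} = \frac{494363}{157685} + \frac{421339}{-12 + 3 \cdot 15 \sqrt{865}} = \frac{494363}{157685} + \frac{421339}{-12 + 45 \sqrt{865}}$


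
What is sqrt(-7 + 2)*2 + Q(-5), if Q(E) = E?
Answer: -5 + 2*I*sqrt(5) ≈ -5.0 + 4.4721*I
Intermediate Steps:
sqrt(-7 + 2)*2 + Q(-5) = sqrt(-7 + 2)*2 - 5 = sqrt(-5)*2 - 5 = (I*sqrt(5))*2 - 5 = 2*I*sqrt(5) - 5 = -5 + 2*I*sqrt(5)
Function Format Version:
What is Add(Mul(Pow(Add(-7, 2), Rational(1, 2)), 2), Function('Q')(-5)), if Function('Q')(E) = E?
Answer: Add(-5, Mul(2, I, Pow(5, Rational(1, 2)))) ≈ Add(-5.0000, Mul(4.4721, I))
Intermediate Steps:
Add(Mul(Pow(Add(-7, 2), Rational(1, 2)), 2), Function('Q')(-5)) = Add(Mul(Pow(Add(-7, 2), Rational(1, 2)), 2), -5) = Add(Mul(Pow(-5, Rational(1, 2)), 2), -5) = Add(Mul(Mul(I, Pow(5, Rational(1, 2))), 2), -5) = Add(Mul(2, I, Pow(5, Rational(1, 2))), -5) = Add(-5, Mul(2, I, Pow(5, Rational(1, 2))))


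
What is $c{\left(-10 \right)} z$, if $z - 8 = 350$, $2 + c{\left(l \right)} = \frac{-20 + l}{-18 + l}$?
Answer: $- \frac{2327}{7} \approx -332.43$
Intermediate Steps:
$c{\left(l \right)} = -2 + \frac{-20 + l}{-18 + l}$
$z = 358$ ($z = 8 + 350 = 358$)
$c{\left(-10 \right)} z = \frac{16 - -10}{-18 - 10} \cdot 358 = \frac{16 + 10}{-28} \cdot 358 = \left(- \frac{1}{28}\right) 26 \cdot 358 = \left(- \frac{13}{14}\right) 358 = - \frac{2327}{7}$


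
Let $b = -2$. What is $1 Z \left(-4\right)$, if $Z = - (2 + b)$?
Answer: $0$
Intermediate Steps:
$Z = 0$ ($Z = - (2 - 2) = \left(-1\right) 0 = 0$)
$1 Z \left(-4\right) = 1 \cdot 0 \left(-4\right) = 0 \left(-4\right) = 0$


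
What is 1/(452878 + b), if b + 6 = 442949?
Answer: 1/895821 ≈ 1.1163e-6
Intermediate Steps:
b = 442943 (b = -6 + 442949 = 442943)
1/(452878 + b) = 1/(452878 + 442943) = 1/895821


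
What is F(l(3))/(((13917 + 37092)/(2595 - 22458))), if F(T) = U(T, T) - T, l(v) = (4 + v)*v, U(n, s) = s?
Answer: 0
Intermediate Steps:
l(v) = v*(4 + v)
F(T) = 0 (F(T) = T - T = 0)
F(l(3))/(((13917 + 37092)/(2595 - 22458))) = 0/(((13917 + 37092)/(2595 - 22458))) = 0/((51009/(-19863))) = 0/((51009*(-1/19863))) = 0/(-17003/6621) = 0*(-6621/17003) = 0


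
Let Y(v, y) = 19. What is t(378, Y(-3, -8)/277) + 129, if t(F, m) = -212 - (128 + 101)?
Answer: -312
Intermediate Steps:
t(F, m) = -441 (t(F, m) = -212 - 1*229 = -212 - 229 = -441)
t(378, Y(-3, -8)/277) + 129 = -441 + 129 = -312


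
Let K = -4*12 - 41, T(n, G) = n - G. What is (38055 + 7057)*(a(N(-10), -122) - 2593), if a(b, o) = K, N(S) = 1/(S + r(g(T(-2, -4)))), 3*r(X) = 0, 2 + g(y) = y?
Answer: -120990384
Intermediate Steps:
g(y) = -2 + y
K = -89 (K = -48 - 41 = -89)
r(X) = 0 (r(X) = (⅓)*0 = 0)
N(S) = 1/S (N(S) = 1/(S + 0) = 1/S)
a(b, o) = -89
(38055 + 7057)*(a(N(-10), -122) - 2593) = (38055 + 7057)*(-89 - 2593) = 45112*(-2682) = -120990384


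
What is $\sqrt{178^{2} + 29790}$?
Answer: $\sqrt{61474} \approx 247.94$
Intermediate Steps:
$\sqrt{178^{2} + 29790} = \sqrt{31684 + 29790} = \sqrt{61474}$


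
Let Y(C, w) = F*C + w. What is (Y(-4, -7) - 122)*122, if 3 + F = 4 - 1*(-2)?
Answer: -17202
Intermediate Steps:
F = 3 (F = -3 + (4 - 1*(-2)) = -3 + (4 + 2) = -3 + 6 = 3)
Y(C, w) = w + 3*C (Y(C, w) = 3*C + w = w + 3*C)
(Y(-4, -7) - 122)*122 = ((-7 + 3*(-4)) - 122)*122 = ((-7 - 12) - 122)*122 = (-19 - 122)*122 = -141*122 = -17202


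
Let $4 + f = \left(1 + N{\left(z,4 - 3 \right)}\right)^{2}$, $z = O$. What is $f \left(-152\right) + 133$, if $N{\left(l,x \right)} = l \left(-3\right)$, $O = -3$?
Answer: $-14459$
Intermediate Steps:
$z = -3$
$N{\left(l,x \right)} = - 3 l$
$f = 96$ ($f = -4 + \left(1 - -9\right)^{2} = -4 + \left(1 + 9\right)^{2} = -4 + 10^{2} = -4 + 100 = 96$)
$f \left(-152\right) + 133 = 96 \left(-152\right) + 133 = -14592 + 133 = -14459$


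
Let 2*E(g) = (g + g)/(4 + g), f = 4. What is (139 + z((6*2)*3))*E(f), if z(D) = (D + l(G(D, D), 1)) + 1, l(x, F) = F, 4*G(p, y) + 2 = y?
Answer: 177/2 ≈ 88.500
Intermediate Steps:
G(p, y) = -½ + y/4
E(g) = g/(4 + g) (E(g) = ((g + g)/(4 + g))/2 = ((2*g)/(4 + g))/2 = (2*g/(4 + g))/2 = g/(4 + g))
z(D) = 2 + D (z(D) = (D + 1) + 1 = (1 + D) + 1 = 2 + D)
(139 + z((6*2)*3))*E(f) = (139 + (2 + (6*2)*3))*(4/(4 + 4)) = (139 + (2 + 12*3))*(4/8) = (139 + (2 + 36))*(4*(⅛)) = (139 + 38)*(½) = 177*(½) = 177/2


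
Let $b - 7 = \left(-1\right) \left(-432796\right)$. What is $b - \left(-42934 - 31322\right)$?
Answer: $507059$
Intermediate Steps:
$b = 432803$ ($b = 7 - -432796 = 7 + 432796 = 432803$)
$b - \left(-42934 - 31322\right) = 432803 - \left(-42934 - 31322\right) = 432803 - -74256 = 432803 + 74256 = 507059$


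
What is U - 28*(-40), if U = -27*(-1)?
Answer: 1147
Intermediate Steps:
U = 27
U - 28*(-40) = 27 - 28*(-40) = 27 + 1120 = 1147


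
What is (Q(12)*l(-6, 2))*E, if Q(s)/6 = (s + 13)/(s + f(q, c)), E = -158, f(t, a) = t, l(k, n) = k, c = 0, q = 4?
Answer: 17775/2 ≈ 8887.5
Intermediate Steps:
Q(s) = 6*(13 + s)/(4 + s) (Q(s) = 6*((s + 13)/(s + 4)) = 6*((13 + s)/(4 + s)) = 6*(13 + s)/(4 + s))
(Q(12)*l(-6, 2))*E = ((6*(13 + 12)/(4 + 12))*(-6))*(-158) = ((6*25/16)*(-6))*(-158) = ((6*(1/16)*25)*(-6))*(-158) = ((75/8)*(-6))*(-158) = -225/4*(-158) = 17775/2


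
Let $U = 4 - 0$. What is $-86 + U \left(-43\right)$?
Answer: $-258$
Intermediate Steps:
$U = 4$ ($U = 4 + 0 = 4$)
$-86 + U \left(-43\right) = -86 + 4 \left(-43\right) = -86 - 172 = -258$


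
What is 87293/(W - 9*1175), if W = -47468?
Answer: -87293/58043 ≈ -1.5039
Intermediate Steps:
87293/(W - 9*1175) = 87293/(-47468 - 9*1175) = 87293/(-47468 - 1*10575) = 87293/(-47468 - 10575) = 87293/(-58043) = 87293*(-1/58043) = -87293/58043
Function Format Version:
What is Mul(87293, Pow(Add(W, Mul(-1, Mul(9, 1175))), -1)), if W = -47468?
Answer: Rational(-87293, 58043) ≈ -1.5039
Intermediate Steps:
Mul(87293, Pow(Add(W, Mul(-1, Mul(9, 1175))), -1)) = Mul(87293, Pow(Add(-47468, Mul(-1, Mul(9, 1175))), -1)) = Mul(87293, Pow(Add(-47468, Mul(-1, 10575)), -1)) = Mul(87293, Pow(Add(-47468, -10575), -1)) = Mul(87293, Pow(-58043, -1)) = Mul(87293, Rational(-1, 58043)) = Rational(-87293, 58043)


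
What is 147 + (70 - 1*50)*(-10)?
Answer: -53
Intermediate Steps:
147 + (70 - 1*50)*(-10) = 147 + (70 - 50)*(-10) = 147 + 20*(-10) = 147 - 200 = -53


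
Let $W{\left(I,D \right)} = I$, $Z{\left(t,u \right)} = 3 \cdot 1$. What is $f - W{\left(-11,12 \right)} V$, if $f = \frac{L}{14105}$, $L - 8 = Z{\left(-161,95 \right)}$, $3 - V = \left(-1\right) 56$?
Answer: $\frac{9154156}{14105} \approx 649.0$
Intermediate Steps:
$Z{\left(t,u \right)} = 3$
$V = 59$ ($V = 3 - \left(-1\right) 56 = 3 - -56 = 3 + 56 = 59$)
$L = 11$ ($L = 8 + 3 = 11$)
$f = \frac{11}{14105} \approx 0.00077987$
$f - W{\left(-11,12 \right)} V = \frac{11}{14105} - \left(-11\right) 59 = \frac{11}{14105} - -649 = \frac{11}{14105} + 649 = \frac{9154156}{14105}$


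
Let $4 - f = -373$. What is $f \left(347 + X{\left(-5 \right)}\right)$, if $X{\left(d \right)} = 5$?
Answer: $132704$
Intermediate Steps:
$f = 377$ ($f = 4 - -373 = 4 + 373 = 377$)
$f \left(347 + X{\left(-5 \right)}\right) = 377 \left(347 + 5\right) = 377 \cdot 352 = 132704$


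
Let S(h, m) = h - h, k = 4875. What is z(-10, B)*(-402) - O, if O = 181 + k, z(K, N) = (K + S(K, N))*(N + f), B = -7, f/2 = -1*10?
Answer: -113596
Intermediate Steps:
S(h, m) = 0
f = -20 (f = 2*(-1*10) = 2*(-10) = -20)
z(K, N) = K*(-20 + N) (z(K, N) = (K + 0)*(N - 20) = K*(-20 + N))
O = 5056 (O = 181 + 4875 = 5056)
z(-10, B)*(-402) - O = -10*(-20 - 7)*(-402) - 1*5056 = -10*(-27)*(-402) - 5056 = 270*(-402) - 5056 = -108540 - 5056 = -113596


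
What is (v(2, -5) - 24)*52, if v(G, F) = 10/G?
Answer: -988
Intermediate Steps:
(v(2, -5) - 24)*52 = (10/2 - 24)*52 = (10*(½) - 24)*52 = (5 - 24)*52 = -19*52 = -988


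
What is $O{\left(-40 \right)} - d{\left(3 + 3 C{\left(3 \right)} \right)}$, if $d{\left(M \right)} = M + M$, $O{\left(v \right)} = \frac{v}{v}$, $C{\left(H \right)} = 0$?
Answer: $-5$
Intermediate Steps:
$O{\left(v \right)} = 1$
$d{\left(M \right)} = 2 M$
$O{\left(-40 \right)} - d{\left(3 + 3 C{\left(3 \right)} \right)} = 1 - 2 \left(3 + 3 \cdot 0\right) = 1 - 2 \left(3 + 0\right) = 1 - 2 \cdot 3 = 1 - 6 = -5$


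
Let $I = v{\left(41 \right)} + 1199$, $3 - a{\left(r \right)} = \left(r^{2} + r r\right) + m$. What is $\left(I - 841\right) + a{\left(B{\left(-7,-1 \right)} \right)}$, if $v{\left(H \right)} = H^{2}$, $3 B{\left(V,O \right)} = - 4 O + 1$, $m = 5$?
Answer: $\frac{18283}{9} \approx 2031.4$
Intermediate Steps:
$B{\left(V,O \right)} = \frac{1}{3} - \frac{4 O}{3}$ ($B{\left(V,O \right)} = \frac{- 4 O + 1}{3} = \frac{1 - 4 O}{3} = \frac{1}{3} - \frac{4 O}{3}$)
$a{\left(r \right)} = -2 - 2 r^{2}$ ($a{\left(r \right)} = 3 - \left(\left(r^{2} + r r\right) + 5\right) = 3 - \left(\left(r^{2} + r^{2}\right) + 5\right) = 3 - \left(2 r^{2} + 5\right) = 3 - \left(5 + 2 r^{2}\right) = -2 - 2 r^{2}$)
$I = 2880$ ($I = 41^{2} + 1199 = 1681 + 1199 = 2880$)
$\left(I - 841\right) + a{\left(B{\left(-7,-1 \right)} \right)} = \left(2880 - 841\right) - \left(2 + 2 \left(\frac{1}{3} - - \frac{4}{3}\right)^{2}\right) = 2039 - \left(2 + 2 \left(\frac{1}{3} + \frac{4}{3}\right)^{2}\right) = 2039 - \left(2 + 2 \left(\frac{5}{3}\right)^{2}\right) = 2039 - \frac{68}{9} = \frac{18283}{9}$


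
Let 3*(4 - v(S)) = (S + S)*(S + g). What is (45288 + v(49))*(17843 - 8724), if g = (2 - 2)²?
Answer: 1195263806/3 ≈ 3.9842e+8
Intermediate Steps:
g = 0 (g = 0² = 0)
v(S) = 4 - 2*S²/3 (v(S) = 4 - (S + S)*(S + 0)/3 = 4 - 2*S*S/3 = 4 - 2*S²/3)
(45288 + v(49))*(17843 - 8724) = (45288 + (4 - ⅔*49²))*(17843 - 8724) = (45288 + (4 - ⅔*2401))*9119 = (45288 + (4 - 4802/3))*9119 = (45288 - 4790/3)*9119 = (131074/3)*9119 = 1195263806/3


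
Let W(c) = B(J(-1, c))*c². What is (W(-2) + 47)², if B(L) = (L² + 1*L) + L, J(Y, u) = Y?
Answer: 1849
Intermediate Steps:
B(L) = L² + 2*L (B(L) = (L² + L) + L = (L + L²) + L = L² + 2*L)
W(c) = -c² (W(c) = (-(2 - 1))*c² = (-1*1)*c² = -c²)
(W(-2) + 47)² = (-1*(-2)² + 47)² = (-1*4 + 47)² = (-4 + 47)² = 43² = 1849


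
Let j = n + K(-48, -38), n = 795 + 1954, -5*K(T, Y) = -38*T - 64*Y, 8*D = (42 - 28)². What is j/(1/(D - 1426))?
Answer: -26597667/10 ≈ -2.6598e+6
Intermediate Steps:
D = 49/2 (D = (42 - 28)²/8 = (⅛)*14² = (⅛)*196 = 49/2 ≈ 24.500)
K(T, Y) = 38*T/5 + 64*Y/5 (K(T, Y) = -(-38*T - 64*Y)/5 = -(-64*Y - 38*T)/5 = 38*T/5 + 64*Y/5)
n = 2749
j = 9489/5 (j = 2749 + ((38/5)*(-48) + (64/5)*(-38)) = 2749 + (-1824/5 - 2432/5) = 2749 - 4256/5 = 9489/5 ≈ 1897.8)
j/(1/(D - 1426)) = 9489/(5*(1/(49/2 - 1426))) = 9489/(5*(1/(-2803/2))) = 9489/(5*(-2/2803)) = (9489/5)*(-2803/2) = -26597667/10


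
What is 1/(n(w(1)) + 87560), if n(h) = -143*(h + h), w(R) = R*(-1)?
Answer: 1/87846 ≈ 1.1384e-5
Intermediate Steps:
w(R) = -R
n(h) = -286*h
1/(n(w(1)) + 87560) = 1/(-(-286) + 87560) = 1/(-286*(-1) + 87560) = 1/(286 + 87560) = 1/87846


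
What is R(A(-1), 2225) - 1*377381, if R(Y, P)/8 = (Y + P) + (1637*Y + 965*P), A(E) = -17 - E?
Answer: 16607755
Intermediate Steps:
R(Y, P) = 7728*P + 13104*Y (R(Y, P) = 8*((Y + P) + (1637*Y + 965*P)) = 8*((P + Y) + (965*P + 1637*Y)) = 8*(966*P + 1638*Y) = 7728*P + 13104*Y)
R(A(-1), 2225) - 1*377381 = (7728*2225 + 13104*(-17 - 1*(-1))) - 1*377381 = (17194800 + 13104*(-17 + 1)) - 377381 = (17194800 + 13104*(-16)) - 377381 = (17194800 - 209664) - 377381 = 16985136 - 377381 = 16607755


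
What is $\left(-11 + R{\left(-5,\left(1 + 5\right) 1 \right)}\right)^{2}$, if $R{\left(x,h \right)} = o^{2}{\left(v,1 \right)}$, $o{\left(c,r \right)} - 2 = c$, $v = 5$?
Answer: $1444$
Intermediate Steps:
$o{\left(c,r \right)} = 2 + c$
$R{\left(x,h \right)} = 49$ ($R{\left(x,h \right)} = \left(2 + 5\right)^{2} = 7^{2} = 49$)
$\left(-11 + R{\left(-5,\left(1 + 5\right) 1 \right)}\right)^{2} = \left(-11 + 49\right)^{2} = 38^{2} = 1444$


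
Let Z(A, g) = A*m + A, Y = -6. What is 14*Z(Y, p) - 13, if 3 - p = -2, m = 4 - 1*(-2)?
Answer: -601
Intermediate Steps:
m = 6 (m = 4 + 2 = 6)
p = 5 (p = 3 - 1*(-2) = 3 + 2 = 5)
Z(A, g) = 7*A (Z(A, g) = A*6 + A = 6*A + A = 7*A)
14*Z(Y, p) - 13 = 14*(7*(-6)) - 13 = 14*(-42) - 13 = -588 - 13 = -601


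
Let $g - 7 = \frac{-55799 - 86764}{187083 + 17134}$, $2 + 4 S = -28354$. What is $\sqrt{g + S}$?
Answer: $\frac{i \sqrt{295380971224469}}{204217} \approx 84.159 i$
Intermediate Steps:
$S = -7089$ ($S = - \frac{1}{2} + \frac{1}{4} \left(-28354\right) = - \frac{1}{2} - \frac{14177}{2} = -7089$)
$g = \frac{1286956}{204217}$ ($g = 7 + \frac{-55799 - 86764}{187083 + 17134} = 7 - \frac{142563}{204217} = \frac{1286956}{204217} \approx 6.3019$)
$\sqrt{g + S} = \sqrt{\frac{1286956}{204217} - 7089} = \sqrt{- \frac{1446407357}{204217}} = \frac{i \sqrt{295380971224469}}{204217}$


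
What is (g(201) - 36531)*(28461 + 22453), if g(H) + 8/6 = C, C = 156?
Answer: -5556193906/3 ≈ -1.8521e+9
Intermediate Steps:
g(H) = 464/3 (g(H) = -4/3 + 156 = 464/3)
(g(201) - 36531)*(28461 + 22453) = (464/3 - 36531)*(28461 + 22453) = -109129/3*50914 = -5556193906/3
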